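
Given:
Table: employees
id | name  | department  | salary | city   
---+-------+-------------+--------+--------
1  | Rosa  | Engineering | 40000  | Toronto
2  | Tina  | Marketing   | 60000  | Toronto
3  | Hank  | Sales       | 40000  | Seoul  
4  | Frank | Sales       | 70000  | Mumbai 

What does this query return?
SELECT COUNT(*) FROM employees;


COUNT(*) counts all rows

4


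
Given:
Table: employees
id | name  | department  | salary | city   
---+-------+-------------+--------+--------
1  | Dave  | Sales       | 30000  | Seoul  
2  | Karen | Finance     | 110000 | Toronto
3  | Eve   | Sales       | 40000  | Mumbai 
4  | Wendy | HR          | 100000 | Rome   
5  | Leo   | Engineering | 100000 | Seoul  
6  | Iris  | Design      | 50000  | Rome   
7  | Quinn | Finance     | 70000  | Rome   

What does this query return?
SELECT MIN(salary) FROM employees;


Salaries: 30000, 110000, 40000, 100000, 100000, 50000, 70000
MIN = 30000

30000


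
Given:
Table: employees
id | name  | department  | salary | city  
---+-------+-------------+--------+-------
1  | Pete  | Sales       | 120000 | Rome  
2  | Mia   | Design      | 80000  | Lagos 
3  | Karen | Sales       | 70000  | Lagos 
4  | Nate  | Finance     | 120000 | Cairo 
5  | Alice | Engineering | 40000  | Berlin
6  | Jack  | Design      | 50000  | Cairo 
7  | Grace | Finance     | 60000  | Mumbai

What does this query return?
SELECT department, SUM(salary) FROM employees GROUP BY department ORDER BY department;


Summing salary within each department:
  Design: 80000 + 50000 = 130000
  Engineering: 40000 = 40000
  Finance: 120000 + 60000 = 180000
  Sales: 120000 + 70000 = 190000


4 groups:
Design, 130000
Engineering, 40000
Finance, 180000
Sales, 190000


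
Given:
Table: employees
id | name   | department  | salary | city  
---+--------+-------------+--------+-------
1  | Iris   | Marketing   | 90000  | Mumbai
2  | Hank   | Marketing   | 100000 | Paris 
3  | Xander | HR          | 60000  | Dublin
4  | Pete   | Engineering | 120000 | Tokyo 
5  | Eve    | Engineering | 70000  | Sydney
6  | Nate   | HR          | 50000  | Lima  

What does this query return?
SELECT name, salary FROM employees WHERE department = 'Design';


Filtering: department = 'Design'
Matching rows: 0

Empty result set (0 rows)


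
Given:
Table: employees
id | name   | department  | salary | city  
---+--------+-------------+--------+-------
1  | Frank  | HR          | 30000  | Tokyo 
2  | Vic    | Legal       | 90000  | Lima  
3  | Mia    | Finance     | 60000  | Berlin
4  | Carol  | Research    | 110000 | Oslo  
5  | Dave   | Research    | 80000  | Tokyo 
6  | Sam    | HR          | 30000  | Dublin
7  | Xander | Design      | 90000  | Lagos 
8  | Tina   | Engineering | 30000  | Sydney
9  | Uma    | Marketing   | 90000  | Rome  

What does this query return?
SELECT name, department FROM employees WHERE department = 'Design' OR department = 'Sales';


Filtering: department = 'Design' OR 'Sales'
Matching: 1 rows

1 rows:
Xander, Design


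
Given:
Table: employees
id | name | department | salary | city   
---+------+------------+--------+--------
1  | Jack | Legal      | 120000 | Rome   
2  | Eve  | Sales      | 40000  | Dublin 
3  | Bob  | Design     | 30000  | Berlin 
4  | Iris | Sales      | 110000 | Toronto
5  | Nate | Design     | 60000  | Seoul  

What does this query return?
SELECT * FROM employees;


SELECT * returns all 5 rows with all columns

5 rows:
1, Jack, Legal, 120000, Rome
2, Eve, Sales, 40000, Dublin
3, Bob, Design, 30000, Berlin
4, Iris, Sales, 110000, Toronto
5, Nate, Design, 60000, Seoul


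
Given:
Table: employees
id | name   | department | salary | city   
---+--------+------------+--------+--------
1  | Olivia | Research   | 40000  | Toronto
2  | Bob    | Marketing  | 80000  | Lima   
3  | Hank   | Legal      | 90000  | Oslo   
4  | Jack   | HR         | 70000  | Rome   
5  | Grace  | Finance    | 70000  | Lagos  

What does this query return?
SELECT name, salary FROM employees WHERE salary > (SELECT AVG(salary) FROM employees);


Subquery: AVG(salary) = 70000.0
Filtering: salary > 70000.0
  Bob (80000) -> MATCH
  Hank (90000) -> MATCH


2 rows:
Bob, 80000
Hank, 90000


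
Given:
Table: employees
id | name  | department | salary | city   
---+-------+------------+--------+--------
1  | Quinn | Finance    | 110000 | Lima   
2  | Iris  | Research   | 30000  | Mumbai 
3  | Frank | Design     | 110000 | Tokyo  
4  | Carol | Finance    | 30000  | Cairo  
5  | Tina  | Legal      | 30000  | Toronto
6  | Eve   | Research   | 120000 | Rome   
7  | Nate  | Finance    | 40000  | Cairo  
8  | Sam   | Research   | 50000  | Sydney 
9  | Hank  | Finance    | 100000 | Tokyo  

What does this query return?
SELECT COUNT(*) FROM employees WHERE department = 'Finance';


Counting rows where department = 'Finance'
  Quinn -> MATCH
  Carol -> MATCH
  Nate -> MATCH
  Hank -> MATCH


4


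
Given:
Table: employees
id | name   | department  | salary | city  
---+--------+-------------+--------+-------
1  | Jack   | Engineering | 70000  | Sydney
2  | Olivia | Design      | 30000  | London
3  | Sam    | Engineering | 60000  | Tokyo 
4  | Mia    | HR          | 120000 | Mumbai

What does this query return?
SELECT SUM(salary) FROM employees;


SUM(salary) = 70000 + 30000 + 60000 + 120000 = 280000

280000


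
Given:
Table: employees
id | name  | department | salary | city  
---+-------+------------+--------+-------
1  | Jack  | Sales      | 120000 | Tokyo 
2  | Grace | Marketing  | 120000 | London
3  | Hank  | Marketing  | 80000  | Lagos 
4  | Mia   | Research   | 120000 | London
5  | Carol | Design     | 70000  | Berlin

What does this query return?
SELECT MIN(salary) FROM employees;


Salaries: 120000, 120000, 80000, 120000, 70000
MIN = 70000

70000


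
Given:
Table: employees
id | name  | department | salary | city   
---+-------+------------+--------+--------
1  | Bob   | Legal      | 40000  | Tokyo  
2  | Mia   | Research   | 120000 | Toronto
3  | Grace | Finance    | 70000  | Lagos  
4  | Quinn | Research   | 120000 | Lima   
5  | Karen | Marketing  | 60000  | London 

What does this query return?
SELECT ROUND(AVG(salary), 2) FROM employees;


SUM(salary) = 410000
COUNT = 5
ROUND(AVG, 2) = ROUND(410000 / 5, 2) = 82000.0

82000.0


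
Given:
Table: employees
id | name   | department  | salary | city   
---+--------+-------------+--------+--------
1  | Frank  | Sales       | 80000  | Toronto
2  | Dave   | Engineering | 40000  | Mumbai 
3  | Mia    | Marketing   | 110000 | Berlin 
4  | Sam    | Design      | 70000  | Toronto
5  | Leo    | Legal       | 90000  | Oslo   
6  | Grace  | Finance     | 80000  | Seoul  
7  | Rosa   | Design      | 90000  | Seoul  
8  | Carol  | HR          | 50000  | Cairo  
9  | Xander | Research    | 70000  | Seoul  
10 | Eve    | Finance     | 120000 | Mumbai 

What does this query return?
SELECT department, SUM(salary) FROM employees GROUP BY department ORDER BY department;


Summing salary within each department:
  Design: 70000 + 90000 = 160000
  Engineering: 40000 = 40000
  Finance: 80000 + 120000 = 200000
  HR: 50000 = 50000
  Legal: 90000 = 90000
  Marketing: 110000 = 110000
  Research: 70000 = 70000
  Sales: 80000 = 80000


8 groups:
Design, 160000
Engineering, 40000
Finance, 200000
HR, 50000
Legal, 90000
Marketing, 110000
Research, 70000
Sales, 80000


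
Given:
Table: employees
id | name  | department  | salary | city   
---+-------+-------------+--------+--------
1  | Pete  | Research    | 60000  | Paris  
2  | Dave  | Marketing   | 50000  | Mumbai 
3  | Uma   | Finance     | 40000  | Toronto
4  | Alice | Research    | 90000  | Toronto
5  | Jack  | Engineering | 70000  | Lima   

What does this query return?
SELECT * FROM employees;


SELECT * returns all 5 rows with all columns

5 rows:
1, Pete, Research, 60000, Paris
2, Dave, Marketing, 50000, Mumbai
3, Uma, Finance, 40000, Toronto
4, Alice, Research, 90000, Toronto
5, Jack, Engineering, 70000, Lima


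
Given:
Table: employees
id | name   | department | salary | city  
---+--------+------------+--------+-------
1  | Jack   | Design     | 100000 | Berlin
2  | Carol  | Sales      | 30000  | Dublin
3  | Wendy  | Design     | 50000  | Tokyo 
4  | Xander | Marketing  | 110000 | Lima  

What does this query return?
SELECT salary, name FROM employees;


Projecting columns: salary, name

4 rows:
100000, Jack
30000, Carol
50000, Wendy
110000, Xander


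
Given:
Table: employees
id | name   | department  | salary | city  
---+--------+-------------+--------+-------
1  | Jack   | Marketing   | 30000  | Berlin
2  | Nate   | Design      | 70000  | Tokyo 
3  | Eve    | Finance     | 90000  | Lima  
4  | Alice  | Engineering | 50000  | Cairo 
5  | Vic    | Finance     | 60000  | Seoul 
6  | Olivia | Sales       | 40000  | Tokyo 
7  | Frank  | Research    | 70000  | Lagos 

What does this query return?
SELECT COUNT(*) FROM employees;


COUNT(*) counts all rows

7


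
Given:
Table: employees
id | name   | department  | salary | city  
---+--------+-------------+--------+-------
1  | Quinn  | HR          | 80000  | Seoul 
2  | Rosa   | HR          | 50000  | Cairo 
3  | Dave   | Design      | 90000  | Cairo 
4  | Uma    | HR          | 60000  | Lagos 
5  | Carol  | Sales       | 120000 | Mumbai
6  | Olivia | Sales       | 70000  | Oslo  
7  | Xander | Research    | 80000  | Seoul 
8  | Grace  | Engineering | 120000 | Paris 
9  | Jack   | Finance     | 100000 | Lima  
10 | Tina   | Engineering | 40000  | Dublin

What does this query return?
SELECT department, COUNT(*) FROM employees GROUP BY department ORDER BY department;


Assigning each row to its department group:
  Quinn -> HR
  Rosa -> HR
  Dave -> Design
  Uma -> HR
  Carol -> Sales
  Olivia -> Sales
  Xander -> Research
  Grace -> Engineering
  Jack -> Finance
  Tina -> Engineering


6 groups:
Design, 1
Engineering, 2
Finance, 1
HR, 3
Research, 1
Sales, 2


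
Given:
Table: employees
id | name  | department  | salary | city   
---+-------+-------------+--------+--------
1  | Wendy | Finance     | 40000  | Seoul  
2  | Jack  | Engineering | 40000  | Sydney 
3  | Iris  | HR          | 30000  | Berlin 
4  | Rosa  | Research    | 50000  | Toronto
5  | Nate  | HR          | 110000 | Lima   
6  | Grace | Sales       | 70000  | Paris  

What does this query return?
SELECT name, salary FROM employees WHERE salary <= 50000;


Filtering: salary <= 50000
Matching: 4 rows

4 rows:
Wendy, 40000
Jack, 40000
Iris, 30000
Rosa, 50000


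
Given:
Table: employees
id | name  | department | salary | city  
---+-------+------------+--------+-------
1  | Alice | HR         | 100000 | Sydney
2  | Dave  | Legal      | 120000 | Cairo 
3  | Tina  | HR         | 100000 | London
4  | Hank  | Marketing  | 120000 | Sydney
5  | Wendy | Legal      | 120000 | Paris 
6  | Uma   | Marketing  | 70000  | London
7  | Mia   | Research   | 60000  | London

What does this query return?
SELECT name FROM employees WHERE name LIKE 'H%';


LIKE 'H%' matches names starting with 'H'
Matching: 1

1 rows:
Hank


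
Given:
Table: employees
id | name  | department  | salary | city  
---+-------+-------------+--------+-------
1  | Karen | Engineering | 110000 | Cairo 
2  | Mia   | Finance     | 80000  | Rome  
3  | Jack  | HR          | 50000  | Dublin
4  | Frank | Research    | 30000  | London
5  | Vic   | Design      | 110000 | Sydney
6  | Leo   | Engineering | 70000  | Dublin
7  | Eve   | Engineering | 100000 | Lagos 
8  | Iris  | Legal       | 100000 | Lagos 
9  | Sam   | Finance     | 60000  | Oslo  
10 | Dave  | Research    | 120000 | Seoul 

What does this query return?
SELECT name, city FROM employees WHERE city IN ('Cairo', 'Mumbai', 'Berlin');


Filtering: city IN ('Cairo', 'Mumbai', 'Berlin')
Matching: 1 rows

1 rows:
Karen, Cairo


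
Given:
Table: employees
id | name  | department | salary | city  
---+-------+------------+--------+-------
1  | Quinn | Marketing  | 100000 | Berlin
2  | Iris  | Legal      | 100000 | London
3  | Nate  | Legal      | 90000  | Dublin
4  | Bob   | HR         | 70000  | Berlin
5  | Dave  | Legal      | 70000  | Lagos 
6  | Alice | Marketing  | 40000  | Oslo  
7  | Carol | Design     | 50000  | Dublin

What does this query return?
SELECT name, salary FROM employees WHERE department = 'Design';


Filtering: department = 'Design'
Matching rows: 1

1 rows:
Carol, 50000


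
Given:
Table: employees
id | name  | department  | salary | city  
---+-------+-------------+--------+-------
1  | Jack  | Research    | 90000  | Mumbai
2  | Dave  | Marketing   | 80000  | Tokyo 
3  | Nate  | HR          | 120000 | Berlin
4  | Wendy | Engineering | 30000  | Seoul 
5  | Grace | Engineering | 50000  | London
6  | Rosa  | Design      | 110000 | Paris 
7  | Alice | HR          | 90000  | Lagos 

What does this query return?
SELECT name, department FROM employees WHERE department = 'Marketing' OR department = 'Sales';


Filtering: department = 'Marketing' OR 'Sales'
Matching: 1 rows

1 rows:
Dave, Marketing


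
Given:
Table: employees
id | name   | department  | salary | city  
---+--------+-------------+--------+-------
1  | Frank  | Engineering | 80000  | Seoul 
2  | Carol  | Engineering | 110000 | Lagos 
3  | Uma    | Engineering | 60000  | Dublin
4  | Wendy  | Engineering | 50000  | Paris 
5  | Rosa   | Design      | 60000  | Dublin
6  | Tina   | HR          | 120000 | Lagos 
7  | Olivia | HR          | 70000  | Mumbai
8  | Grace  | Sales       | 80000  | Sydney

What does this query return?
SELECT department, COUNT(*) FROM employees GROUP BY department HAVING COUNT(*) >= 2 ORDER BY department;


Groups with count >= 2:
  Engineering: 4 -> PASS
  HR: 2 -> PASS
  Design: 1 -> filtered out
  Sales: 1 -> filtered out


2 groups:
Engineering, 4
HR, 2


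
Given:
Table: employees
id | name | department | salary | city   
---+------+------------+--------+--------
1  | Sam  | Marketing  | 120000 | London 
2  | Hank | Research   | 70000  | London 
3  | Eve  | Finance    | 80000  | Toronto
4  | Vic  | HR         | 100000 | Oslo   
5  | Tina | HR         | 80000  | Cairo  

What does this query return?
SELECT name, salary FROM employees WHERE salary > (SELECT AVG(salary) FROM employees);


Subquery: AVG(salary) = 90000.0
Filtering: salary > 90000.0
  Sam (120000) -> MATCH
  Vic (100000) -> MATCH


2 rows:
Sam, 120000
Vic, 100000


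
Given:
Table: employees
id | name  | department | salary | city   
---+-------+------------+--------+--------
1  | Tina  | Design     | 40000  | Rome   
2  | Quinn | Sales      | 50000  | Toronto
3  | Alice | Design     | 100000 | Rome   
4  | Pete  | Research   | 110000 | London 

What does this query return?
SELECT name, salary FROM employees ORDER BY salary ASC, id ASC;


Sorting by salary ASC, then id ASC for ties

4 rows:
Tina, 40000
Quinn, 50000
Alice, 100000
Pete, 110000


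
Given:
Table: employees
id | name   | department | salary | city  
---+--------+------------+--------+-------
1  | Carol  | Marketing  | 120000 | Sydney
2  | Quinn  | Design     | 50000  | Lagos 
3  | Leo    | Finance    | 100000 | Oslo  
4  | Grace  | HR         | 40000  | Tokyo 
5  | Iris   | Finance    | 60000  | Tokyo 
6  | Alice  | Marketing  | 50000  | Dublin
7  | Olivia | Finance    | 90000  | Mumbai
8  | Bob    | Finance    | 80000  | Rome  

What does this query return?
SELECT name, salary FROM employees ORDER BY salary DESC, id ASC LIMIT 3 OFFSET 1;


Sort by salary DESC (id ASC tiebreak), then skip 1 and take 3
Rows 2 through 4

3 rows:
Leo, 100000
Olivia, 90000
Bob, 80000


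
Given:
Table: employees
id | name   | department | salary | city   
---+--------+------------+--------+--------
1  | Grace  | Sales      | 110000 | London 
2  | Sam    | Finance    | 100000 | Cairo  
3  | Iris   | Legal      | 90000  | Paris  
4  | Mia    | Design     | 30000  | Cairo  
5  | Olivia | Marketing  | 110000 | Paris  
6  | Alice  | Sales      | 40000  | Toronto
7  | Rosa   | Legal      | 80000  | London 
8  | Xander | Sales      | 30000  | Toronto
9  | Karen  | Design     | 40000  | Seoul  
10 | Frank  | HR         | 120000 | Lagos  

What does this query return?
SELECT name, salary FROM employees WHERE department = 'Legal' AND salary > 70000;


Filtering: department = 'Legal' AND salary > 70000
Matching: 2 rows

2 rows:
Iris, 90000
Rosa, 80000


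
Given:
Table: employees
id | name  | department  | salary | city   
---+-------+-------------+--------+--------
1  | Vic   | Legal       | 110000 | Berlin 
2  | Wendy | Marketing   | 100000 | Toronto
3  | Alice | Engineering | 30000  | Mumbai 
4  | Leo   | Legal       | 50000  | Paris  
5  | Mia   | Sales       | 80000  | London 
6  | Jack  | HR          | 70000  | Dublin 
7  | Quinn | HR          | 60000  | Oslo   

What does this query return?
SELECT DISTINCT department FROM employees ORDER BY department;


All 'department' values (row order): Legal, Marketing, Engineering, Legal, Sales, HR, HR
Removing duplicates leaves 5 unique value(s).

5 values:
Engineering
HR
Legal
Marketing
Sales


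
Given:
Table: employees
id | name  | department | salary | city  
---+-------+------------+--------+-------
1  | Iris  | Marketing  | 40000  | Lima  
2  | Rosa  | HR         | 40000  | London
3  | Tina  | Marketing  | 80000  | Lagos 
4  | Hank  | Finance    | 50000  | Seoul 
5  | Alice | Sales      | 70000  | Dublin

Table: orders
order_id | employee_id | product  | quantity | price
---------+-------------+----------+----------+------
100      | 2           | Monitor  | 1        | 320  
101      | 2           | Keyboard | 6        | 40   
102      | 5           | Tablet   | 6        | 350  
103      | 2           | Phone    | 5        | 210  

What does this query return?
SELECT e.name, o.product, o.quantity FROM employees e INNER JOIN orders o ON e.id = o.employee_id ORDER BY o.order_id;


Joining employees.id = orders.employee_id:
  employee Rosa (id=2) -> order Monitor
  employee Rosa (id=2) -> order Keyboard
  employee Alice (id=5) -> order Tablet
  employee Rosa (id=2) -> order Phone


4 rows:
Rosa, Monitor, 1
Rosa, Keyboard, 6
Alice, Tablet, 6
Rosa, Phone, 5


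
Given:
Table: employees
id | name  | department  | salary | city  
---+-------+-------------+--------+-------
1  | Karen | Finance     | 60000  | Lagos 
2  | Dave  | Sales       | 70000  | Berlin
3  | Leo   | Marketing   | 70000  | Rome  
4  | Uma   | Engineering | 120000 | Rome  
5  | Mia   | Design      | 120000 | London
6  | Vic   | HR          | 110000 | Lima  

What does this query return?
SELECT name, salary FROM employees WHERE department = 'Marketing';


Filtering: department = 'Marketing'
Matching rows: 1

1 rows:
Leo, 70000


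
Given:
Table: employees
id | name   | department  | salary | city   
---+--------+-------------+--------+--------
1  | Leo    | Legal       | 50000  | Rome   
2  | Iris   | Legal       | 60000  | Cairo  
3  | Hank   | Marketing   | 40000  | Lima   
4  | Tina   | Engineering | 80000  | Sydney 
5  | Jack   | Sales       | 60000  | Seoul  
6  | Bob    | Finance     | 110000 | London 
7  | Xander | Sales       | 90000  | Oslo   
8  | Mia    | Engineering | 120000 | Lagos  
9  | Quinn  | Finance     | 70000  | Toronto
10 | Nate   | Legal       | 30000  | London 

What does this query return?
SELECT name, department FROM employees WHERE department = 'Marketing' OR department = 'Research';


Filtering: department = 'Marketing' OR 'Research'
Matching: 1 rows

1 rows:
Hank, Marketing


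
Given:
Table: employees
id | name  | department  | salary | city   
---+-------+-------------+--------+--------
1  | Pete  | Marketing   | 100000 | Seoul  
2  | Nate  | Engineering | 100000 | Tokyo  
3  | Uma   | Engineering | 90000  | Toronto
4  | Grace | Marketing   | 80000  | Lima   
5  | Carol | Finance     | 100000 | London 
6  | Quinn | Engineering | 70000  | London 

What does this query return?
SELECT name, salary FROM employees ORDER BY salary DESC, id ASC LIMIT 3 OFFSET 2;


Sort by salary DESC (id ASC tiebreak), then skip 2 and take 3
Rows 3 through 5

3 rows:
Carol, 100000
Uma, 90000
Grace, 80000


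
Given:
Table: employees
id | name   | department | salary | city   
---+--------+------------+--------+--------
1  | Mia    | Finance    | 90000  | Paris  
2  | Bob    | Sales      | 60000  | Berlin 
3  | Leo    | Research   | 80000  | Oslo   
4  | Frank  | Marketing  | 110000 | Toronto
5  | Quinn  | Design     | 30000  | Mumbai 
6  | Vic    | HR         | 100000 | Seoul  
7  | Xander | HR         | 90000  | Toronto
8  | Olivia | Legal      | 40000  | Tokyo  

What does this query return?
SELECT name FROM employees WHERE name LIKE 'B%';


LIKE 'B%' matches names starting with 'B'
Matching: 1

1 rows:
Bob


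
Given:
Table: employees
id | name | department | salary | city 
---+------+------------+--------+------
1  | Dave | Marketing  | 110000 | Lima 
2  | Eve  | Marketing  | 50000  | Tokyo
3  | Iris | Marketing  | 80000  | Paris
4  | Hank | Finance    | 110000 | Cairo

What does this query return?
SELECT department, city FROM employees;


Projecting columns: department, city

4 rows:
Marketing, Lima
Marketing, Tokyo
Marketing, Paris
Finance, Cairo


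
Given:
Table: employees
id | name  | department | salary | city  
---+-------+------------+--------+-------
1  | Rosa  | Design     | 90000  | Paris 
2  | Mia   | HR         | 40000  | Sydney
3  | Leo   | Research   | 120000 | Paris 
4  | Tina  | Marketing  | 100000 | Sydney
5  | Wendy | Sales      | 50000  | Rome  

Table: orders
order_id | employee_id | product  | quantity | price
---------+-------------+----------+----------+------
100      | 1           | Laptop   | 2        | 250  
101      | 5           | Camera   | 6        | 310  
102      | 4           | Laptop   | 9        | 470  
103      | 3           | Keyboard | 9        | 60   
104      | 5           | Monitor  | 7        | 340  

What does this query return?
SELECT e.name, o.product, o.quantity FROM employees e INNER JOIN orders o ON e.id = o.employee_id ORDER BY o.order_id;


Joining employees.id = orders.employee_id:
  employee Rosa (id=1) -> order Laptop
  employee Wendy (id=5) -> order Camera
  employee Tina (id=4) -> order Laptop
  employee Leo (id=3) -> order Keyboard
  employee Wendy (id=5) -> order Monitor


5 rows:
Rosa, Laptop, 2
Wendy, Camera, 6
Tina, Laptop, 9
Leo, Keyboard, 9
Wendy, Monitor, 7


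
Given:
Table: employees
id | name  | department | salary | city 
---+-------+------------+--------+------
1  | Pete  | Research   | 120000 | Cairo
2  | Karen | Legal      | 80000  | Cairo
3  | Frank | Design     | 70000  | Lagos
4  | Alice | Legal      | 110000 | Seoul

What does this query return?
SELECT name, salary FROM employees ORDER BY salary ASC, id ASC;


Sorting by salary ASC, then id ASC for ties

4 rows:
Frank, 70000
Karen, 80000
Alice, 110000
Pete, 120000


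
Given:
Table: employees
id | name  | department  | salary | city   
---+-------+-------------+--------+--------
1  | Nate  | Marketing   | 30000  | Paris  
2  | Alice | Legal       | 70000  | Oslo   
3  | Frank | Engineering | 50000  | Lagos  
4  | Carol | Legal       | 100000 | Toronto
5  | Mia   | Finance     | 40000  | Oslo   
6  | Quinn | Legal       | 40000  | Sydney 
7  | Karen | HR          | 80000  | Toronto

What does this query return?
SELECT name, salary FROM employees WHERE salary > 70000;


Filtering: salary > 70000
Matching: 2 rows

2 rows:
Carol, 100000
Karen, 80000


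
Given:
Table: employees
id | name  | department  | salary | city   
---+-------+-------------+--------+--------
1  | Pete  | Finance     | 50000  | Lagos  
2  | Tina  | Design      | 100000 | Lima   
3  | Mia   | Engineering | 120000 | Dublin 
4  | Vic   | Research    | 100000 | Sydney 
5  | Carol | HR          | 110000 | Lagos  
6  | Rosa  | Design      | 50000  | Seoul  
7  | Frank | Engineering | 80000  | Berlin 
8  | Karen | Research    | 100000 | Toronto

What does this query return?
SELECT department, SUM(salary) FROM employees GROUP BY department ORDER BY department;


Summing salary within each department:
  Design: 100000 + 50000 = 150000
  Engineering: 120000 + 80000 = 200000
  Finance: 50000 = 50000
  HR: 110000 = 110000
  Research: 100000 + 100000 = 200000


5 groups:
Design, 150000
Engineering, 200000
Finance, 50000
HR, 110000
Research, 200000


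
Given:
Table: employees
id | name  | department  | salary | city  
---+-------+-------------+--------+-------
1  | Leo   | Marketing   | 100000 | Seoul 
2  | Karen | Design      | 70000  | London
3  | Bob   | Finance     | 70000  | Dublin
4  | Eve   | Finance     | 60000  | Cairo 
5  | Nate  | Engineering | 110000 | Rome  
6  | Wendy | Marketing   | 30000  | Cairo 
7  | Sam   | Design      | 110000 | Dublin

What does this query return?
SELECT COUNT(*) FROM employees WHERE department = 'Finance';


Counting rows where department = 'Finance'
  Bob -> MATCH
  Eve -> MATCH


2


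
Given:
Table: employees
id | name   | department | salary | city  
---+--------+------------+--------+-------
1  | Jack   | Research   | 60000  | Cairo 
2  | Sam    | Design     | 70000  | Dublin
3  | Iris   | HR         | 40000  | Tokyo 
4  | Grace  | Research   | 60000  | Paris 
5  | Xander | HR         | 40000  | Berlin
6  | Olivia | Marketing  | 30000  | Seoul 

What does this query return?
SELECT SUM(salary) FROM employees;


SUM(salary) = 60000 + 70000 + 40000 + 60000 + 40000 + 30000 = 300000

300000


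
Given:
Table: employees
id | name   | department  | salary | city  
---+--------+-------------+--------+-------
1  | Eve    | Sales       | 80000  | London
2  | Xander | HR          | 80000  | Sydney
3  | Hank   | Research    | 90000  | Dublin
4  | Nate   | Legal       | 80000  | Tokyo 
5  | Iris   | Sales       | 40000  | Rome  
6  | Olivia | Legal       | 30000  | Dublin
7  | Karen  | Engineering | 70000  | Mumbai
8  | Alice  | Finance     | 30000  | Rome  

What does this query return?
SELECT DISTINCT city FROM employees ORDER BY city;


All 'city' values (row order): London, Sydney, Dublin, Tokyo, Rome, Dublin, Mumbai, Rome
Removing duplicates leaves 6 unique value(s).

6 values:
Dublin
London
Mumbai
Rome
Sydney
Tokyo


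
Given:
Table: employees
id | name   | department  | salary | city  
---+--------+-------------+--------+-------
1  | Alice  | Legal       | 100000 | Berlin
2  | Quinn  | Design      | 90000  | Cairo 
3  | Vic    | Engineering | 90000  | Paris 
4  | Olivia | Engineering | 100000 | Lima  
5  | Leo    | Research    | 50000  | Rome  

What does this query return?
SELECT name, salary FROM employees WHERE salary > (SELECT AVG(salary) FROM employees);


Subquery: AVG(salary) = 86000.0
Filtering: salary > 86000.0
  Alice (100000) -> MATCH
  Quinn (90000) -> MATCH
  Vic (90000) -> MATCH
  Olivia (100000) -> MATCH


4 rows:
Alice, 100000
Quinn, 90000
Vic, 90000
Olivia, 100000


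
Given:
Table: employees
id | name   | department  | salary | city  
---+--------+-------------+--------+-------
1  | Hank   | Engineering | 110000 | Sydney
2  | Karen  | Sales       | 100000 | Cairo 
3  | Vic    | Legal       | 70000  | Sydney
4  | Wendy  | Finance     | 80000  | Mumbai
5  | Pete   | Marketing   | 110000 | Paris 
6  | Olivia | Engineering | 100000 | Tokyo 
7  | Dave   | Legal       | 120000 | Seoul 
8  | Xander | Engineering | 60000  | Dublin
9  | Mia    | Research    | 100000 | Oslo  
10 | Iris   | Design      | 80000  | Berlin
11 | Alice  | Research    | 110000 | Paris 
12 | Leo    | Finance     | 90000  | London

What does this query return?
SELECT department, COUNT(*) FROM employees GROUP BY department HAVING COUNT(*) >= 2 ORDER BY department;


Groups with count >= 2:
  Engineering: 3 -> PASS
  Finance: 2 -> PASS
  Legal: 2 -> PASS
  Research: 2 -> PASS
  Design: 1 -> filtered out
  Marketing: 1 -> filtered out
  Sales: 1 -> filtered out


4 groups:
Engineering, 3
Finance, 2
Legal, 2
Research, 2


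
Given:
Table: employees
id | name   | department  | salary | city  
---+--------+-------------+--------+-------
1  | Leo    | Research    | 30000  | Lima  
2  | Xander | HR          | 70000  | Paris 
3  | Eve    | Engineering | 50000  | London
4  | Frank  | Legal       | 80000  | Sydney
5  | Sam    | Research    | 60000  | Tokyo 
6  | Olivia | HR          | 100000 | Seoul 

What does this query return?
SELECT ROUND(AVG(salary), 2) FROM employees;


SUM(salary) = 390000
COUNT = 6
ROUND(AVG, 2) = ROUND(390000 / 6, 2) = 65000.0

65000.0


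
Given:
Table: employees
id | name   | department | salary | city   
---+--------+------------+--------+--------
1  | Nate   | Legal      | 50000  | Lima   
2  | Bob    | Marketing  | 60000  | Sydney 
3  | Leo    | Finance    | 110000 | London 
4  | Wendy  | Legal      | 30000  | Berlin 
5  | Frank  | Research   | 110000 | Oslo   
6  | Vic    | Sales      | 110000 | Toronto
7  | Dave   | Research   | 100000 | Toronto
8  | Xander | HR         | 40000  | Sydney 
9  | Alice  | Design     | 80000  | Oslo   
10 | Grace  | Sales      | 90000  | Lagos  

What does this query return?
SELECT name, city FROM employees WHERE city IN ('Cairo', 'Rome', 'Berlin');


Filtering: city IN ('Cairo', 'Rome', 'Berlin')
Matching: 1 rows

1 rows:
Wendy, Berlin


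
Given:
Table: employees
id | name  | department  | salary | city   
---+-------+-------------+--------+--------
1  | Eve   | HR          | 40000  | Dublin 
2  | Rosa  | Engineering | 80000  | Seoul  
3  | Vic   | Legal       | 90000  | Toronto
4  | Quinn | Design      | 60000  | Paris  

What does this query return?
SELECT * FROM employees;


SELECT * returns all 4 rows with all columns

4 rows:
1, Eve, HR, 40000, Dublin
2, Rosa, Engineering, 80000, Seoul
3, Vic, Legal, 90000, Toronto
4, Quinn, Design, 60000, Paris


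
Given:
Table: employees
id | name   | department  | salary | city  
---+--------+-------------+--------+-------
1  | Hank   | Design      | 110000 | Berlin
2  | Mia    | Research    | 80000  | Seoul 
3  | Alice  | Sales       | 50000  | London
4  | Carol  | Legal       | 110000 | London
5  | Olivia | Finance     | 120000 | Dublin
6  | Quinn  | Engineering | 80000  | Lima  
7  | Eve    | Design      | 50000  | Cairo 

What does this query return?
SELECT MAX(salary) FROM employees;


Salaries: 110000, 80000, 50000, 110000, 120000, 80000, 50000
MAX = 120000

120000


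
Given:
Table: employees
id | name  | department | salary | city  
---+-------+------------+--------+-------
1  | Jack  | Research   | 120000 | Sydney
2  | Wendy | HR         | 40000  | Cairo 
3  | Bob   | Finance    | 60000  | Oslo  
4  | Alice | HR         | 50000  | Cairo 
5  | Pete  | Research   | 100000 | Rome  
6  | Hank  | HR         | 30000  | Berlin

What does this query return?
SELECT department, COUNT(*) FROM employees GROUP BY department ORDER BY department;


Assigning each row to its department group:
  Jack -> Research
  Wendy -> HR
  Bob -> Finance
  Alice -> HR
  Pete -> Research
  Hank -> HR


3 groups:
Finance, 1
HR, 3
Research, 2


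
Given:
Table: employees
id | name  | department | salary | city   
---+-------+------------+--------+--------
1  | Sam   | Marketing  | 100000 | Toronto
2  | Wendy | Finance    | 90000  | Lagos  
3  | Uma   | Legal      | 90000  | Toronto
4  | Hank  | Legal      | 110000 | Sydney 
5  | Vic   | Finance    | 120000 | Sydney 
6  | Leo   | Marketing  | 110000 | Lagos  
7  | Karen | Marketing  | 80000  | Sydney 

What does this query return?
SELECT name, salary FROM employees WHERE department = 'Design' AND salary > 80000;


Filtering: department = 'Design' AND salary > 80000
Matching: 0 rows

Empty result set (0 rows)


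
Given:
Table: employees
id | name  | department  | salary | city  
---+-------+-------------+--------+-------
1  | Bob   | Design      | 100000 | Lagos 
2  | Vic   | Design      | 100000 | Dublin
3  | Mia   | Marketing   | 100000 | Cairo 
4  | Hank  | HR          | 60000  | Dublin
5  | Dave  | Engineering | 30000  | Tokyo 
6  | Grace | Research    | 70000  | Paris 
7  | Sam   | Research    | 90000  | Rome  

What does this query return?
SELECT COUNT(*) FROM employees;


COUNT(*) counts all rows

7


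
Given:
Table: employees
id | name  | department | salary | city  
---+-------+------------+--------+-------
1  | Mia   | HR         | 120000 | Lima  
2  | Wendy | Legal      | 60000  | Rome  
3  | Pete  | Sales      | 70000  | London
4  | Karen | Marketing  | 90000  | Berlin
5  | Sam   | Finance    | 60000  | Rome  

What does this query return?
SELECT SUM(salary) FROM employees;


SUM(salary) = 120000 + 60000 + 70000 + 90000 + 60000 = 400000

400000


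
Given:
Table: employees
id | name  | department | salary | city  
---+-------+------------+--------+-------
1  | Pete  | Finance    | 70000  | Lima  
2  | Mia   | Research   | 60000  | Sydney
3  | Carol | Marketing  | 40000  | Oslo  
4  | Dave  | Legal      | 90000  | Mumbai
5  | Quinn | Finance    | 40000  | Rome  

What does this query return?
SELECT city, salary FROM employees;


Projecting columns: city, salary

5 rows:
Lima, 70000
Sydney, 60000
Oslo, 40000
Mumbai, 90000
Rome, 40000


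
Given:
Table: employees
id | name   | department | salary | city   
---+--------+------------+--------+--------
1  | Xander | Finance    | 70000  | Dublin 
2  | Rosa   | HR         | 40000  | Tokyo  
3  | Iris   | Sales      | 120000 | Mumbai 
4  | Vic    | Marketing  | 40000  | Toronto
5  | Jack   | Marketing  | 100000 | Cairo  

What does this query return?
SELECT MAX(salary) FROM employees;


Salaries: 70000, 40000, 120000, 40000, 100000
MAX = 120000

120000


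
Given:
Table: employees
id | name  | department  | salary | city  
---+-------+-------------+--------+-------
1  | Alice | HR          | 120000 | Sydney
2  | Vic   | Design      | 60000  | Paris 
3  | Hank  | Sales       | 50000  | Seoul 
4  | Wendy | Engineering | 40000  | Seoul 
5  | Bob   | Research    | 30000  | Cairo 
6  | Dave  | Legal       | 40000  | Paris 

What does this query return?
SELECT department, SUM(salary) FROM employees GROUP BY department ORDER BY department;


Summing salary within each department:
  Design: 60000 = 60000
  Engineering: 40000 = 40000
  HR: 120000 = 120000
  Legal: 40000 = 40000
  Research: 30000 = 30000
  Sales: 50000 = 50000


6 groups:
Design, 60000
Engineering, 40000
HR, 120000
Legal, 40000
Research, 30000
Sales, 50000


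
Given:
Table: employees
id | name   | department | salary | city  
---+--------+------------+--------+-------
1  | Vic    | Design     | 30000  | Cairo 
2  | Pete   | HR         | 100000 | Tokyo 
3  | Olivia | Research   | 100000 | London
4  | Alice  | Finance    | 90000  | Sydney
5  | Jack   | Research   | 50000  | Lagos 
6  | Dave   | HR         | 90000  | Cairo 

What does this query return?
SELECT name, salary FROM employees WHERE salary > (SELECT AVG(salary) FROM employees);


Subquery: AVG(salary) = 76666.67
Filtering: salary > 76666.67
  Pete (100000) -> MATCH
  Olivia (100000) -> MATCH
  Alice (90000) -> MATCH
  Dave (90000) -> MATCH


4 rows:
Pete, 100000
Olivia, 100000
Alice, 90000
Dave, 90000


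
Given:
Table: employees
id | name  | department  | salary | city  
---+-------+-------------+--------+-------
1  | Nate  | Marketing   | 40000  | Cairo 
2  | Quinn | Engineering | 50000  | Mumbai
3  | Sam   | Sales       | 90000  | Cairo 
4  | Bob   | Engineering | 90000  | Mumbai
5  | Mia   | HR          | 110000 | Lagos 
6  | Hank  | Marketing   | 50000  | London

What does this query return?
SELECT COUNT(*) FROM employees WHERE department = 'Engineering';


Counting rows where department = 'Engineering'
  Quinn -> MATCH
  Bob -> MATCH


2


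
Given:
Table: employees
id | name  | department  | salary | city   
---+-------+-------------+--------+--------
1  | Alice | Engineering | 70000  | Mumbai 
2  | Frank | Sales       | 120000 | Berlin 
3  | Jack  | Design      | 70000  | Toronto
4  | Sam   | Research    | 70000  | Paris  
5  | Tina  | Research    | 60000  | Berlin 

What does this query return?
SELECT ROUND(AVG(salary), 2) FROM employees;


SUM(salary) = 390000
COUNT = 5
ROUND(AVG, 2) = ROUND(390000 / 5, 2) = 78000.0

78000.0


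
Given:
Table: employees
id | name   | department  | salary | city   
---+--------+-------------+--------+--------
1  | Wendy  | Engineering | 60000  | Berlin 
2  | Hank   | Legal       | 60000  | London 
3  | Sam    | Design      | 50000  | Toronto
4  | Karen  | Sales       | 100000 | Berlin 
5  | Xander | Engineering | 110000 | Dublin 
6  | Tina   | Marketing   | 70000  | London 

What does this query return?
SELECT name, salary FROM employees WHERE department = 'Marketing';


Filtering: department = 'Marketing'
Matching rows: 1

1 rows:
Tina, 70000


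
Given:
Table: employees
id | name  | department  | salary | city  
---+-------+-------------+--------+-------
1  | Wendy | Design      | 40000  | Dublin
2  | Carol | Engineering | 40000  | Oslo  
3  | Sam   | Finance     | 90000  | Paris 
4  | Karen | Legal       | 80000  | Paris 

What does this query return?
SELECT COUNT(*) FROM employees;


COUNT(*) counts all rows

4


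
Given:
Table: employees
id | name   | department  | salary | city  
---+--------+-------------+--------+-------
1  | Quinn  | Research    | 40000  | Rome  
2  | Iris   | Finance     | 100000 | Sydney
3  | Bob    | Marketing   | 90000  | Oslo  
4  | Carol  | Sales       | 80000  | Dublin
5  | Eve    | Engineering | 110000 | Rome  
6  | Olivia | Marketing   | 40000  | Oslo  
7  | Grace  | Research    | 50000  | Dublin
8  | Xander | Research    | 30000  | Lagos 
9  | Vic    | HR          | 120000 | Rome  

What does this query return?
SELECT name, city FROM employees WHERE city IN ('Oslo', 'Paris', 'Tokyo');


Filtering: city IN ('Oslo', 'Paris', 'Tokyo')
Matching: 2 rows

2 rows:
Bob, Oslo
Olivia, Oslo


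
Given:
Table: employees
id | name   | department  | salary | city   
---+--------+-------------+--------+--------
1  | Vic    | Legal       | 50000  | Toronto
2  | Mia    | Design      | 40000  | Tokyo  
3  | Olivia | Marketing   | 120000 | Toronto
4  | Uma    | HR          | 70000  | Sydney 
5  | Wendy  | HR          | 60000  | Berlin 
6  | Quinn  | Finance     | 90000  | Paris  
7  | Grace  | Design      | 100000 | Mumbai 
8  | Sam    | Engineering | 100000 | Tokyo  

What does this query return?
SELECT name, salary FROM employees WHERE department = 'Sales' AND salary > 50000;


Filtering: department = 'Sales' AND salary > 50000
Matching: 0 rows

Empty result set (0 rows)


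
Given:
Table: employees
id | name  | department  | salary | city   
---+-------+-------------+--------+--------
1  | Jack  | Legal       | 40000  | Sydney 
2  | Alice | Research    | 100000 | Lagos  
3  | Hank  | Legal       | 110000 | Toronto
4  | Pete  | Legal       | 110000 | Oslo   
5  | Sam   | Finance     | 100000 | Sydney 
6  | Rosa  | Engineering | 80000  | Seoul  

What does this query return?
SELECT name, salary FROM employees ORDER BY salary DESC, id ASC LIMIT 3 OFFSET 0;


Sort by salary DESC (id ASC tiebreak), then skip 0 and take 3
Rows 1 through 3

3 rows:
Hank, 110000
Pete, 110000
Alice, 100000


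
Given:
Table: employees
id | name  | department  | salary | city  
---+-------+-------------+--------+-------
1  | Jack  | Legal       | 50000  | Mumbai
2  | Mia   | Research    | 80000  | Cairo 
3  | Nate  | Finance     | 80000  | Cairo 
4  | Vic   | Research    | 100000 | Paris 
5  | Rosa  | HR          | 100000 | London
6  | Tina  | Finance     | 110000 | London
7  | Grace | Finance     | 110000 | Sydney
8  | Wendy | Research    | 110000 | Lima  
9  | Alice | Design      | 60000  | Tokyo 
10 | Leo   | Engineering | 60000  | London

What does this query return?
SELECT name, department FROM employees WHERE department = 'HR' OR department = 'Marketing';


Filtering: department = 'HR' OR 'Marketing'
Matching: 1 rows

1 rows:
Rosa, HR


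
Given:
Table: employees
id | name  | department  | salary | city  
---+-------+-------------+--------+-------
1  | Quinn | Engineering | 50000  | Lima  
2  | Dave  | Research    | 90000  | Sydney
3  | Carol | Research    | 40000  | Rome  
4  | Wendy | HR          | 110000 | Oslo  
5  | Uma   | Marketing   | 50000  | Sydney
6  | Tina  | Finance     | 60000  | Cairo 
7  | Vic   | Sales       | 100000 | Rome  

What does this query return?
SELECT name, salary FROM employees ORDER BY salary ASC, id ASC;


Sorting by salary ASC, then id ASC for ties

7 rows:
Carol, 40000
Quinn, 50000
Uma, 50000
Tina, 60000
Dave, 90000
Vic, 100000
Wendy, 110000
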